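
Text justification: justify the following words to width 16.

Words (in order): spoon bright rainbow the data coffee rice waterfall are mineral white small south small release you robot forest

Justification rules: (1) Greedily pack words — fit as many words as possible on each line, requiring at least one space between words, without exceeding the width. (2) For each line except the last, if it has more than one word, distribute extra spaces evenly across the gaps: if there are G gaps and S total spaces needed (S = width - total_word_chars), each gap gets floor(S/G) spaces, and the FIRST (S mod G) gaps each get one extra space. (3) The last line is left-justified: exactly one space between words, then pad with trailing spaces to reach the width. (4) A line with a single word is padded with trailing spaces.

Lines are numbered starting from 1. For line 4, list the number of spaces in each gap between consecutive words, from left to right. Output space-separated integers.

Line 1: ['spoon', 'bright'] (min_width=12, slack=4)
Line 2: ['rainbow', 'the', 'data'] (min_width=16, slack=0)
Line 3: ['coffee', 'rice'] (min_width=11, slack=5)
Line 4: ['waterfall', 'are'] (min_width=13, slack=3)
Line 5: ['mineral', 'white'] (min_width=13, slack=3)
Line 6: ['small', 'south'] (min_width=11, slack=5)
Line 7: ['small', 'release'] (min_width=13, slack=3)
Line 8: ['you', 'robot', 'forest'] (min_width=16, slack=0)

Answer: 4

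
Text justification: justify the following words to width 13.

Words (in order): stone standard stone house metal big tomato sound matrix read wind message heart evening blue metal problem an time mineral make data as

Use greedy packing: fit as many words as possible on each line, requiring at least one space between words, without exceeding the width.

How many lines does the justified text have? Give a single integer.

Answer: 12

Derivation:
Line 1: ['stone'] (min_width=5, slack=8)
Line 2: ['standard'] (min_width=8, slack=5)
Line 3: ['stone', 'house'] (min_width=11, slack=2)
Line 4: ['metal', 'big'] (min_width=9, slack=4)
Line 5: ['tomato', 'sound'] (min_width=12, slack=1)
Line 6: ['matrix', 'read'] (min_width=11, slack=2)
Line 7: ['wind', 'message'] (min_width=12, slack=1)
Line 8: ['heart', 'evening'] (min_width=13, slack=0)
Line 9: ['blue', 'metal'] (min_width=10, slack=3)
Line 10: ['problem', 'an'] (min_width=10, slack=3)
Line 11: ['time', 'mineral'] (min_width=12, slack=1)
Line 12: ['make', 'data', 'as'] (min_width=12, slack=1)
Total lines: 12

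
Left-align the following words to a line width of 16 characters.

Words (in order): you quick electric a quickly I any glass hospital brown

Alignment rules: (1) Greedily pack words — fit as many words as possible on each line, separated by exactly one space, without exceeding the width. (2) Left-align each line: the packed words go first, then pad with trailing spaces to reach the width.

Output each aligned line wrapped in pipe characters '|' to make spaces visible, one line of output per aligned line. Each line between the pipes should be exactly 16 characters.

Line 1: ['you', 'quick'] (min_width=9, slack=7)
Line 2: ['electric', 'a'] (min_width=10, slack=6)
Line 3: ['quickly', 'I', 'any'] (min_width=13, slack=3)
Line 4: ['glass', 'hospital'] (min_width=14, slack=2)
Line 5: ['brown'] (min_width=5, slack=11)

Answer: |you quick       |
|electric a      |
|quickly I any   |
|glass hospital  |
|brown           |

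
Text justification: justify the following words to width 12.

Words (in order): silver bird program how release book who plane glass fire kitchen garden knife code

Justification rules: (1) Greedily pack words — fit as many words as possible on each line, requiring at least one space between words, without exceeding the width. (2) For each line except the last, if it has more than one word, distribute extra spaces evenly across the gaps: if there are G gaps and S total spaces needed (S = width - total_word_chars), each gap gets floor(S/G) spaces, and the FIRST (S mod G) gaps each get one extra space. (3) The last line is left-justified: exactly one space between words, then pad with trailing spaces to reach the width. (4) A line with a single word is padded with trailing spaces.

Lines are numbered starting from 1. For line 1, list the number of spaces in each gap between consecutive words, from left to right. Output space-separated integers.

Line 1: ['silver', 'bird'] (min_width=11, slack=1)
Line 2: ['program', 'how'] (min_width=11, slack=1)
Line 3: ['release', 'book'] (min_width=12, slack=0)
Line 4: ['who', 'plane'] (min_width=9, slack=3)
Line 5: ['glass', 'fire'] (min_width=10, slack=2)
Line 6: ['kitchen'] (min_width=7, slack=5)
Line 7: ['garden', 'knife'] (min_width=12, slack=0)
Line 8: ['code'] (min_width=4, slack=8)

Answer: 2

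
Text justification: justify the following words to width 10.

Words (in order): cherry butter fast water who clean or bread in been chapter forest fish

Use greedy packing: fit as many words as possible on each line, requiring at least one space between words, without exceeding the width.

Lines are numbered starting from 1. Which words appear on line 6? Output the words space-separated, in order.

Answer: in been

Derivation:
Line 1: ['cherry'] (min_width=6, slack=4)
Line 2: ['butter'] (min_width=6, slack=4)
Line 3: ['fast', 'water'] (min_width=10, slack=0)
Line 4: ['who', 'clean'] (min_width=9, slack=1)
Line 5: ['or', 'bread'] (min_width=8, slack=2)
Line 6: ['in', 'been'] (min_width=7, slack=3)
Line 7: ['chapter'] (min_width=7, slack=3)
Line 8: ['forest'] (min_width=6, slack=4)
Line 9: ['fish'] (min_width=4, slack=6)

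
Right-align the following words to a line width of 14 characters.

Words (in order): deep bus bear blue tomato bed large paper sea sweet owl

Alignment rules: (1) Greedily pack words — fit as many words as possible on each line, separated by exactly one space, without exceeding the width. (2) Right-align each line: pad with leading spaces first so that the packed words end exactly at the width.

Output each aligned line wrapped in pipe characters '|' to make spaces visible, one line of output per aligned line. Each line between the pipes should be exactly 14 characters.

Answer: | deep bus bear|
|   blue tomato|
|     bed large|
|     paper sea|
|     sweet owl|

Derivation:
Line 1: ['deep', 'bus', 'bear'] (min_width=13, slack=1)
Line 2: ['blue', 'tomato'] (min_width=11, slack=3)
Line 3: ['bed', 'large'] (min_width=9, slack=5)
Line 4: ['paper', 'sea'] (min_width=9, slack=5)
Line 5: ['sweet', 'owl'] (min_width=9, slack=5)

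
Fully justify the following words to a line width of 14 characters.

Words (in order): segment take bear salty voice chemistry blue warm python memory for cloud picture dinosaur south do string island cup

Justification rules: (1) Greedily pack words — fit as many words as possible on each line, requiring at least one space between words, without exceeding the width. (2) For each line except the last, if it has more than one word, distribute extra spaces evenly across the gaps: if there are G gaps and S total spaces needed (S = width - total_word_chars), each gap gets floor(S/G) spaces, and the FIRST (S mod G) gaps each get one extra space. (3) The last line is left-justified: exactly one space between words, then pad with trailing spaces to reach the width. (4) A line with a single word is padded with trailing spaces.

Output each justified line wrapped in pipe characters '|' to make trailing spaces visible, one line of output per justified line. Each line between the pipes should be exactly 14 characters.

Line 1: ['segment', 'take'] (min_width=12, slack=2)
Line 2: ['bear', 'salty'] (min_width=10, slack=4)
Line 3: ['voice'] (min_width=5, slack=9)
Line 4: ['chemistry', 'blue'] (min_width=14, slack=0)
Line 5: ['warm', 'python'] (min_width=11, slack=3)
Line 6: ['memory', 'for'] (min_width=10, slack=4)
Line 7: ['cloud', 'picture'] (min_width=13, slack=1)
Line 8: ['dinosaur', 'south'] (min_width=14, slack=0)
Line 9: ['do', 'string'] (min_width=9, slack=5)
Line 10: ['island', 'cup'] (min_width=10, slack=4)

Answer: |segment   take|
|bear     salty|
|voice         |
|chemistry blue|
|warm    python|
|memory     for|
|cloud  picture|
|dinosaur south|
|do      string|
|island cup    |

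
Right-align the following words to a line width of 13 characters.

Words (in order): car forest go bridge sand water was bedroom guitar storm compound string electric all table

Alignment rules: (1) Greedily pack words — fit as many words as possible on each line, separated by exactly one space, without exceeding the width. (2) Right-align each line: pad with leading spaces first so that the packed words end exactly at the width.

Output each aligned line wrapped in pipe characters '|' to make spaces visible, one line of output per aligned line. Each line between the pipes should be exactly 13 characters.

Line 1: ['car', 'forest', 'go'] (min_width=13, slack=0)
Line 2: ['bridge', 'sand'] (min_width=11, slack=2)
Line 3: ['water', 'was'] (min_width=9, slack=4)
Line 4: ['bedroom'] (min_width=7, slack=6)
Line 5: ['guitar', 'storm'] (min_width=12, slack=1)
Line 6: ['compound'] (min_width=8, slack=5)
Line 7: ['string'] (min_width=6, slack=7)
Line 8: ['electric', 'all'] (min_width=12, slack=1)
Line 9: ['table'] (min_width=5, slack=8)

Answer: |car forest go|
|  bridge sand|
|    water was|
|      bedroom|
| guitar storm|
|     compound|
|       string|
| electric all|
|        table|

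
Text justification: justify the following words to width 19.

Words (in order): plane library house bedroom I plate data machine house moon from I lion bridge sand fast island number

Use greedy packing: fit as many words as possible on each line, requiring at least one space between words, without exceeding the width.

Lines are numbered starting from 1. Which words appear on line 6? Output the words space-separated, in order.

Line 1: ['plane', 'library', 'house'] (min_width=19, slack=0)
Line 2: ['bedroom', 'I', 'plate'] (min_width=15, slack=4)
Line 3: ['data', 'machine', 'house'] (min_width=18, slack=1)
Line 4: ['moon', 'from', 'I', 'lion'] (min_width=16, slack=3)
Line 5: ['bridge', 'sand', 'fast'] (min_width=16, slack=3)
Line 6: ['island', 'number'] (min_width=13, slack=6)

Answer: island number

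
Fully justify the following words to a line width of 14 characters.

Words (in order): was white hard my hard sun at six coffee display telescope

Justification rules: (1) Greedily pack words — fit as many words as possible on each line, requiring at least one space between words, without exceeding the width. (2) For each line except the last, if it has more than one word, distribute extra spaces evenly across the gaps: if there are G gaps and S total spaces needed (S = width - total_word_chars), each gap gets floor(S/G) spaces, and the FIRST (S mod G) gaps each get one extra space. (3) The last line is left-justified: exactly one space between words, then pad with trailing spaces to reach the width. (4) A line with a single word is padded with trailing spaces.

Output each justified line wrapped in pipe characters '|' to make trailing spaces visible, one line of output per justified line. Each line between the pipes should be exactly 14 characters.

Answer: |was white hard|
|my hard sun at|
|six     coffee|
|display       |
|telescope     |

Derivation:
Line 1: ['was', 'white', 'hard'] (min_width=14, slack=0)
Line 2: ['my', 'hard', 'sun', 'at'] (min_width=14, slack=0)
Line 3: ['six', 'coffee'] (min_width=10, slack=4)
Line 4: ['display'] (min_width=7, slack=7)
Line 5: ['telescope'] (min_width=9, slack=5)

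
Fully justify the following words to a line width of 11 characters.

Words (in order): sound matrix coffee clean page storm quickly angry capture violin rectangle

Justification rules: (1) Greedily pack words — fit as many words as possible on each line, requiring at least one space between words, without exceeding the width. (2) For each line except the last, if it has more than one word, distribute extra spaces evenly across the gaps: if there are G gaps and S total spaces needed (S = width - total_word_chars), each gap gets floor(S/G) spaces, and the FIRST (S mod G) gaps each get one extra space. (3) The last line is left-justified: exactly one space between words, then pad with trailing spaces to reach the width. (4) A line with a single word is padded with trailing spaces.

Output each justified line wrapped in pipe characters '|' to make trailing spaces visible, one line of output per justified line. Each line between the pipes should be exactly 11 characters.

Line 1: ['sound'] (min_width=5, slack=6)
Line 2: ['matrix'] (min_width=6, slack=5)
Line 3: ['coffee'] (min_width=6, slack=5)
Line 4: ['clean', 'page'] (min_width=10, slack=1)
Line 5: ['storm'] (min_width=5, slack=6)
Line 6: ['quickly'] (min_width=7, slack=4)
Line 7: ['angry'] (min_width=5, slack=6)
Line 8: ['capture'] (min_width=7, slack=4)
Line 9: ['violin'] (min_width=6, slack=5)
Line 10: ['rectangle'] (min_width=9, slack=2)

Answer: |sound      |
|matrix     |
|coffee     |
|clean  page|
|storm      |
|quickly    |
|angry      |
|capture    |
|violin     |
|rectangle  |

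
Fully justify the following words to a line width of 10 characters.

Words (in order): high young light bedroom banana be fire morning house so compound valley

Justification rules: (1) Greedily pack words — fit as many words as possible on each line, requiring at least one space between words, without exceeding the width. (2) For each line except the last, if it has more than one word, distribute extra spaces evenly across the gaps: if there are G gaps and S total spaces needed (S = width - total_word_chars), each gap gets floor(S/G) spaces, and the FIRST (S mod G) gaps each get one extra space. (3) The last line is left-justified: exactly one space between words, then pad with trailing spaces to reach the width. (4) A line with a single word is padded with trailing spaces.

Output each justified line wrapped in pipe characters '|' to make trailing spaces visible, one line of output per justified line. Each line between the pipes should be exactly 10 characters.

Answer: |high young|
|light     |
|bedroom   |
|banana  be|
|fire      |
|morning   |
|house   so|
|compound  |
|valley    |

Derivation:
Line 1: ['high', 'young'] (min_width=10, slack=0)
Line 2: ['light'] (min_width=5, slack=5)
Line 3: ['bedroom'] (min_width=7, slack=3)
Line 4: ['banana', 'be'] (min_width=9, slack=1)
Line 5: ['fire'] (min_width=4, slack=6)
Line 6: ['morning'] (min_width=7, slack=3)
Line 7: ['house', 'so'] (min_width=8, slack=2)
Line 8: ['compound'] (min_width=8, slack=2)
Line 9: ['valley'] (min_width=6, slack=4)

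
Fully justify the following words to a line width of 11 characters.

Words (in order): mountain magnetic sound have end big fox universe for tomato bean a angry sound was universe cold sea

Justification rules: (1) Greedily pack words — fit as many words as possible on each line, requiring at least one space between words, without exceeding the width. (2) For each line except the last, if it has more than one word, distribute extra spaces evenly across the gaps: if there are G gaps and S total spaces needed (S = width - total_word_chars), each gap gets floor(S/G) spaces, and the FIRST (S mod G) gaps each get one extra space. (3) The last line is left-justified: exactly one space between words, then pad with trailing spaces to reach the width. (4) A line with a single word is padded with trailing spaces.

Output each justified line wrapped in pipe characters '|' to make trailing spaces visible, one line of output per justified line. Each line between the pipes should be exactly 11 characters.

Line 1: ['mountain'] (min_width=8, slack=3)
Line 2: ['magnetic'] (min_width=8, slack=3)
Line 3: ['sound', 'have'] (min_width=10, slack=1)
Line 4: ['end', 'big', 'fox'] (min_width=11, slack=0)
Line 5: ['universe'] (min_width=8, slack=3)
Line 6: ['for', 'tomato'] (min_width=10, slack=1)
Line 7: ['bean', 'a'] (min_width=6, slack=5)
Line 8: ['angry', 'sound'] (min_width=11, slack=0)
Line 9: ['was'] (min_width=3, slack=8)
Line 10: ['universe'] (min_width=8, slack=3)
Line 11: ['cold', 'sea'] (min_width=8, slack=3)

Answer: |mountain   |
|magnetic   |
|sound  have|
|end big fox|
|universe   |
|for  tomato|
|bean      a|
|angry sound|
|was        |
|universe   |
|cold sea   |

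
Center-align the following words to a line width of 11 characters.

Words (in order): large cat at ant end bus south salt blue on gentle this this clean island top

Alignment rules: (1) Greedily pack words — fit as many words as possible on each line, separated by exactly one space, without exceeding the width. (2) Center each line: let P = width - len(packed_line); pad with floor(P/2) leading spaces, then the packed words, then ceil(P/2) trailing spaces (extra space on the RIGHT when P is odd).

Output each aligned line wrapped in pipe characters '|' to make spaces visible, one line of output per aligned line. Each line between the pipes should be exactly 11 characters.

Answer: | large cat |
|at ant end |
| bus south |
| salt blue |
| on gentle |
| this this |
|   clean   |
|island top |

Derivation:
Line 1: ['large', 'cat'] (min_width=9, slack=2)
Line 2: ['at', 'ant', 'end'] (min_width=10, slack=1)
Line 3: ['bus', 'south'] (min_width=9, slack=2)
Line 4: ['salt', 'blue'] (min_width=9, slack=2)
Line 5: ['on', 'gentle'] (min_width=9, slack=2)
Line 6: ['this', 'this'] (min_width=9, slack=2)
Line 7: ['clean'] (min_width=5, slack=6)
Line 8: ['island', 'top'] (min_width=10, slack=1)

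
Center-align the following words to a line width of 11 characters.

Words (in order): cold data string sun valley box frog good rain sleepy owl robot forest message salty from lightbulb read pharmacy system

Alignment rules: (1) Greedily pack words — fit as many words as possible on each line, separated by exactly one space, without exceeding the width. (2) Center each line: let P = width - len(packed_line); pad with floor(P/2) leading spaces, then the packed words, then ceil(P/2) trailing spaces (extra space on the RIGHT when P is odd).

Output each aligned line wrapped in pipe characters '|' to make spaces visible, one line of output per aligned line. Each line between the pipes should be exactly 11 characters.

Line 1: ['cold', 'data'] (min_width=9, slack=2)
Line 2: ['string', 'sun'] (min_width=10, slack=1)
Line 3: ['valley', 'box'] (min_width=10, slack=1)
Line 4: ['frog', 'good'] (min_width=9, slack=2)
Line 5: ['rain', 'sleepy'] (min_width=11, slack=0)
Line 6: ['owl', 'robot'] (min_width=9, slack=2)
Line 7: ['forest'] (min_width=6, slack=5)
Line 8: ['message'] (min_width=7, slack=4)
Line 9: ['salty', 'from'] (min_width=10, slack=1)
Line 10: ['lightbulb'] (min_width=9, slack=2)
Line 11: ['read'] (min_width=4, slack=7)
Line 12: ['pharmacy'] (min_width=8, slack=3)
Line 13: ['system'] (min_width=6, slack=5)

Answer: | cold data |
|string sun |
|valley box |
| frog good |
|rain sleepy|
| owl robot |
|  forest   |
|  message  |
|salty from |
| lightbulb |
|   read    |
| pharmacy  |
|  system   |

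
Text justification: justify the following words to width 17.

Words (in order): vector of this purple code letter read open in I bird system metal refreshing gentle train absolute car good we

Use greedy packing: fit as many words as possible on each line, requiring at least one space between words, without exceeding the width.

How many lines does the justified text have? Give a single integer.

Line 1: ['vector', 'of', 'this'] (min_width=14, slack=3)
Line 2: ['purple', 'code'] (min_width=11, slack=6)
Line 3: ['letter', 'read', 'open'] (min_width=16, slack=1)
Line 4: ['in', 'I', 'bird', 'system'] (min_width=16, slack=1)
Line 5: ['metal', 'refreshing'] (min_width=16, slack=1)
Line 6: ['gentle', 'train'] (min_width=12, slack=5)
Line 7: ['absolute', 'car', 'good'] (min_width=17, slack=0)
Line 8: ['we'] (min_width=2, slack=15)
Total lines: 8

Answer: 8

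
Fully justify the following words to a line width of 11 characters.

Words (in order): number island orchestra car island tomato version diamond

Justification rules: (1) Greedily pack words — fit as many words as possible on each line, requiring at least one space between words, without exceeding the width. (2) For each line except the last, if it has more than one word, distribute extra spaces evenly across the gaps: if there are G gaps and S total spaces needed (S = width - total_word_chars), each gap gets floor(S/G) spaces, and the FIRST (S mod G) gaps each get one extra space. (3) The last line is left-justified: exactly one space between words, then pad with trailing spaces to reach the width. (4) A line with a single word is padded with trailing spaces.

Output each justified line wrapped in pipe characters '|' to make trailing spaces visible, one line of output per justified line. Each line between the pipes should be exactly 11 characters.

Line 1: ['number'] (min_width=6, slack=5)
Line 2: ['island'] (min_width=6, slack=5)
Line 3: ['orchestra'] (min_width=9, slack=2)
Line 4: ['car', 'island'] (min_width=10, slack=1)
Line 5: ['tomato'] (min_width=6, slack=5)
Line 6: ['version'] (min_width=7, slack=4)
Line 7: ['diamond'] (min_width=7, slack=4)

Answer: |number     |
|island     |
|orchestra  |
|car  island|
|tomato     |
|version    |
|diamond    |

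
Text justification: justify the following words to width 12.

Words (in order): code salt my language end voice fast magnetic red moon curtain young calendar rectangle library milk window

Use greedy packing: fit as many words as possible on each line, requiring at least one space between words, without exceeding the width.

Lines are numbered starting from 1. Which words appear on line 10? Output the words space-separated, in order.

Answer: window

Derivation:
Line 1: ['code', 'salt', 'my'] (min_width=12, slack=0)
Line 2: ['language', 'end'] (min_width=12, slack=0)
Line 3: ['voice', 'fast'] (min_width=10, slack=2)
Line 4: ['magnetic', 'red'] (min_width=12, slack=0)
Line 5: ['moon', 'curtain'] (min_width=12, slack=0)
Line 6: ['young'] (min_width=5, slack=7)
Line 7: ['calendar'] (min_width=8, slack=4)
Line 8: ['rectangle'] (min_width=9, slack=3)
Line 9: ['library', 'milk'] (min_width=12, slack=0)
Line 10: ['window'] (min_width=6, slack=6)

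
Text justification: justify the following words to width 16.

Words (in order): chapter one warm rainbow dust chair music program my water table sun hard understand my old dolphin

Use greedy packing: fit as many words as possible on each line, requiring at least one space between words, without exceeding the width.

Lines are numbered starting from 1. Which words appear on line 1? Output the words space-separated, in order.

Line 1: ['chapter', 'one', 'warm'] (min_width=16, slack=0)
Line 2: ['rainbow', 'dust'] (min_width=12, slack=4)
Line 3: ['chair', 'music'] (min_width=11, slack=5)
Line 4: ['program', 'my', 'water'] (min_width=16, slack=0)
Line 5: ['table', 'sun', 'hard'] (min_width=14, slack=2)
Line 6: ['understand', 'my'] (min_width=13, slack=3)
Line 7: ['old', 'dolphin'] (min_width=11, slack=5)

Answer: chapter one warm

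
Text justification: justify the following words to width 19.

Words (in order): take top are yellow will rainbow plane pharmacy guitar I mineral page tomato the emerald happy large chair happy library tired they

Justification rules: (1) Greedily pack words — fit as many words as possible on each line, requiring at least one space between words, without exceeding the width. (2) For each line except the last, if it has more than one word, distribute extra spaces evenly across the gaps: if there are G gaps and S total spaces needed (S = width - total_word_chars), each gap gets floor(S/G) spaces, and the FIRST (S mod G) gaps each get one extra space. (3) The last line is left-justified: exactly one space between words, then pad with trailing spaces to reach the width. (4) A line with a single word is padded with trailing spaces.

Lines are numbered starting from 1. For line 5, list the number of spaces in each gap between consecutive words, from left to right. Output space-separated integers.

Line 1: ['take', 'top', 'are', 'yellow'] (min_width=19, slack=0)
Line 2: ['will', 'rainbow', 'plane'] (min_width=18, slack=1)
Line 3: ['pharmacy', 'guitar', 'I'] (min_width=17, slack=2)
Line 4: ['mineral', 'page', 'tomato'] (min_width=19, slack=0)
Line 5: ['the', 'emerald', 'happy'] (min_width=17, slack=2)
Line 6: ['large', 'chair', 'happy'] (min_width=17, slack=2)
Line 7: ['library', 'tired', 'they'] (min_width=18, slack=1)

Answer: 2 2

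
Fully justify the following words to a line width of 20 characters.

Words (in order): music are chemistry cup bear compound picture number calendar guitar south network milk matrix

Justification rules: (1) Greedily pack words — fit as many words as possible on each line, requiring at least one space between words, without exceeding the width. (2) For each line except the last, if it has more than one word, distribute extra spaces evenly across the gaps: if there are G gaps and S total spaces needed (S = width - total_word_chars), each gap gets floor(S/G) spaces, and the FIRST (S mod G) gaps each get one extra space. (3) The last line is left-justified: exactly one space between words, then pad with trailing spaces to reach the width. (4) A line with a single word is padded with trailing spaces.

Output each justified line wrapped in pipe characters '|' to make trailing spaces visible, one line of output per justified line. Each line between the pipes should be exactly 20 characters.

Answer: |music  are chemistry|
|cup   bear  compound|
|picture       number|
|calendar      guitar|
|south  network  milk|
|matrix              |

Derivation:
Line 1: ['music', 'are', 'chemistry'] (min_width=19, slack=1)
Line 2: ['cup', 'bear', 'compound'] (min_width=17, slack=3)
Line 3: ['picture', 'number'] (min_width=14, slack=6)
Line 4: ['calendar', 'guitar'] (min_width=15, slack=5)
Line 5: ['south', 'network', 'milk'] (min_width=18, slack=2)
Line 6: ['matrix'] (min_width=6, slack=14)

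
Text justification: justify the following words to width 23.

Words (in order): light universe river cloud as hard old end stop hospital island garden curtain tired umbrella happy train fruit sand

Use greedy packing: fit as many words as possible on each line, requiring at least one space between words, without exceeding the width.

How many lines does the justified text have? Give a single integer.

Answer: 6

Derivation:
Line 1: ['light', 'universe', 'river'] (min_width=20, slack=3)
Line 2: ['cloud', 'as', 'hard', 'old', 'end'] (min_width=21, slack=2)
Line 3: ['stop', 'hospital', 'island'] (min_width=20, slack=3)
Line 4: ['garden', 'curtain', 'tired'] (min_width=20, slack=3)
Line 5: ['umbrella', 'happy', 'train'] (min_width=20, slack=3)
Line 6: ['fruit', 'sand'] (min_width=10, slack=13)
Total lines: 6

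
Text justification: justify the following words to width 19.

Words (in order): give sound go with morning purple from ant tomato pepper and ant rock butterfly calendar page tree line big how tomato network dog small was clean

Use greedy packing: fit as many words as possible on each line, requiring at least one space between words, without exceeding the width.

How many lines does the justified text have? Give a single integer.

Answer: 8

Derivation:
Line 1: ['give', 'sound', 'go', 'with'] (min_width=18, slack=1)
Line 2: ['morning', 'purple', 'from'] (min_width=19, slack=0)
Line 3: ['ant', 'tomato', 'pepper'] (min_width=17, slack=2)
Line 4: ['and', 'ant', 'rock'] (min_width=12, slack=7)
Line 5: ['butterfly', 'calendar'] (min_width=18, slack=1)
Line 6: ['page', 'tree', 'line', 'big'] (min_width=18, slack=1)
Line 7: ['how', 'tomato', 'network'] (min_width=18, slack=1)
Line 8: ['dog', 'small', 'was', 'clean'] (min_width=19, slack=0)
Total lines: 8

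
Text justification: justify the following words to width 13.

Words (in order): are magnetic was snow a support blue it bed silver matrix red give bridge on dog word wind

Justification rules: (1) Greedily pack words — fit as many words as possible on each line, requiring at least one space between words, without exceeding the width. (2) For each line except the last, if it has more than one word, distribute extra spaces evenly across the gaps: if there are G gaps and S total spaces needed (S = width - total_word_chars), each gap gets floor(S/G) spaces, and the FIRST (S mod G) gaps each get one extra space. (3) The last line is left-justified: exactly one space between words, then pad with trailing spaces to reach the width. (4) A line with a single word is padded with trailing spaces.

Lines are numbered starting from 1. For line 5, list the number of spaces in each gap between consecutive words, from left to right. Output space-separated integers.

Line 1: ['are', 'magnetic'] (min_width=12, slack=1)
Line 2: ['was', 'snow', 'a'] (min_width=10, slack=3)
Line 3: ['support', 'blue'] (min_width=12, slack=1)
Line 4: ['it', 'bed', 'silver'] (min_width=13, slack=0)
Line 5: ['matrix', 'red'] (min_width=10, slack=3)
Line 6: ['give', 'bridge'] (min_width=11, slack=2)
Line 7: ['on', 'dog', 'word'] (min_width=11, slack=2)
Line 8: ['wind'] (min_width=4, slack=9)

Answer: 4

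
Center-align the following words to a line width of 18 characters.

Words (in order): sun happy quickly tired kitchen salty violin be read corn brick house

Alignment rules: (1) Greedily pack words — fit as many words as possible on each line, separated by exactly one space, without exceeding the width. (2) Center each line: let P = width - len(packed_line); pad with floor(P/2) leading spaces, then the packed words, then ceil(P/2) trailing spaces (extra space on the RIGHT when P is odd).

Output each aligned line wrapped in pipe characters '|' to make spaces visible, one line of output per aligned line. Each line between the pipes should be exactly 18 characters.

Line 1: ['sun', 'happy', 'quickly'] (min_width=17, slack=1)
Line 2: ['tired', 'kitchen'] (min_width=13, slack=5)
Line 3: ['salty', 'violin', 'be'] (min_width=15, slack=3)
Line 4: ['read', 'corn', 'brick'] (min_width=15, slack=3)
Line 5: ['house'] (min_width=5, slack=13)

Answer: |sun happy quickly |
|  tired kitchen   |
| salty violin be  |
| read corn brick  |
|      house       |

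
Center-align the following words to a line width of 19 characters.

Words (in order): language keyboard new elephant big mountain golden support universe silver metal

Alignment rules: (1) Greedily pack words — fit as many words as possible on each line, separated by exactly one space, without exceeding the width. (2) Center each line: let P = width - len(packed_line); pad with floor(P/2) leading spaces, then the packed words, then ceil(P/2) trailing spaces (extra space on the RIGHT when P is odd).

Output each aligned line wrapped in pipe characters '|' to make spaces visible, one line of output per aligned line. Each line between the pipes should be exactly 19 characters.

Line 1: ['language', 'keyboard'] (min_width=17, slack=2)
Line 2: ['new', 'elephant', 'big'] (min_width=16, slack=3)
Line 3: ['mountain', 'golden'] (min_width=15, slack=4)
Line 4: ['support', 'universe'] (min_width=16, slack=3)
Line 5: ['silver', 'metal'] (min_width=12, slack=7)

Answer: | language keyboard |
| new elephant big  |
|  mountain golden  |
| support universe  |
|   silver metal    |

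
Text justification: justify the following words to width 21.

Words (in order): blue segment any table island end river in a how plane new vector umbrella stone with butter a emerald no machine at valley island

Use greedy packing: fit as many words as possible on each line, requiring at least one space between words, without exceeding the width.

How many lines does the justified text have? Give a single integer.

Line 1: ['blue', 'segment', 'any'] (min_width=16, slack=5)
Line 2: ['table', 'island', 'end'] (min_width=16, slack=5)
Line 3: ['river', 'in', 'a', 'how', 'plane'] (min_width=20, slack=1)
Line 4: ['new', 'vector', 'umbrella'] (min_width=19, slack=2)
Line 5: ['stone', 'with', 'butter', 'a'] (min_width=19, slack=2)
Line 6: ['emerald', 'no', 'machine', 'at'] (min_width=21, slack=0)
Line 7: ['valley', 'island'] (min_width=13, slack=8)
Total lines: 7

Answer: 7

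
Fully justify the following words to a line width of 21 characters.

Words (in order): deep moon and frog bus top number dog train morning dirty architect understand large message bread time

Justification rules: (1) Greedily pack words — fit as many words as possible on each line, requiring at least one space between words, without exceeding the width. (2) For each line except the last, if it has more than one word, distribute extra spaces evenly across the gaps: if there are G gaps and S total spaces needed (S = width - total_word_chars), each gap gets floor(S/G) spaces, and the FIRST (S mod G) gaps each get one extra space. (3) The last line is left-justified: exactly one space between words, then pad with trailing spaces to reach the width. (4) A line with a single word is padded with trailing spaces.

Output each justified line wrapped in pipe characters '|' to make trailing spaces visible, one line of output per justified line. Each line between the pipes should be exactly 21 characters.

Line 1: ['deep', 'moon', 'and', 'frog'] (min_width=18, slack=3)
Line 2: ['bus', 'top', 'number', 'dog'] (min_width=18, slack=3)
Line 3: ['train', 'morning', 'dirty'] (min_width=19, slack=2)
Line 4: ['architect', 'understand'] (min_width=20, slack=1)
Line 5: ['large', 'message', 'bread'] (min_width=19, slack=2)
Line 6: ['time'] (min_width=4, slack=17)

Answer: |deep  moon  and  frog|
|bus  top  number  dog|
|train  morning  dirty|
|architect  understand|
|large  message  bread|
|time                 |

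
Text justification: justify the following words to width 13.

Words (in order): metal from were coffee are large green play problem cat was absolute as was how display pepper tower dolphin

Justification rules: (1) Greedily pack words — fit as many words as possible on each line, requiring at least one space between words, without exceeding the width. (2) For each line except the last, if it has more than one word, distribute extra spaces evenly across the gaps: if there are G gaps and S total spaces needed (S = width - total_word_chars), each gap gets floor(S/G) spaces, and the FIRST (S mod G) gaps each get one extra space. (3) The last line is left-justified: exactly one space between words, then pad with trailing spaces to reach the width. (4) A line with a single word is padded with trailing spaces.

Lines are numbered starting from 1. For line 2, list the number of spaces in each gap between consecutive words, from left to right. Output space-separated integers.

Line 1: ['metal', 'from'] (min_width=10, slack=3)
Line 2: ['were', 'coffee'] (min_width=11, slack=2)
Line 3: ['are', 'large'] (min_width=9, slack=4)
Line 4: ['green', 'play'] (min_width=10, slack=3)
Line 5: ['problem', 'cat'] (min_width=11, slack=2)
Line 6: ['was', 'absolute'] (min_width=12, slack=1)
Line 7: ['as', 'was', 'how'] (min_width=10, slack=3)
Line 8: ['display'] (min_width=7, slack=6)
Line 9: ['pepper', 'tower'] (min_width=12, slack=1)
Line 10: ['dolphin'] (min_width=7, slack=6)

Answer: 3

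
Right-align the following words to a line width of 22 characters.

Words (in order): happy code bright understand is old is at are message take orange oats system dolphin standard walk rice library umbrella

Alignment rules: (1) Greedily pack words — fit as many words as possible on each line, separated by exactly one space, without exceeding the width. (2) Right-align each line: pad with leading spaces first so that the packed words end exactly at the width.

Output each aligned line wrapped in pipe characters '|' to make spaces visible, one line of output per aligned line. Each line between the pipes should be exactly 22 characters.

Line 1: ['happy', 'code', 'bright'] (min_width=17, slack=5)
Line 2: ['understand', 'is', 'old', 'is'] (min_width=20, slack=2)
Line 3: ['at', 'are', 'message', 'take'] (min_width=19, slack=3)
Line 4: ['orange', 'oats', 'system'] (min_width=18, slack=4)
Line 5: ['dolphin', 'standard', 'walk'] (min_width=21, slack=1)
Line 6: ['rice', 'library', 'umbrella'] (min_width=21, slack=1)

Answer: |     happy code bright|
|  understand is old is|
|   at are message take|
|    orange oats system|
| dolphin standard walk|
| rice library umbrella|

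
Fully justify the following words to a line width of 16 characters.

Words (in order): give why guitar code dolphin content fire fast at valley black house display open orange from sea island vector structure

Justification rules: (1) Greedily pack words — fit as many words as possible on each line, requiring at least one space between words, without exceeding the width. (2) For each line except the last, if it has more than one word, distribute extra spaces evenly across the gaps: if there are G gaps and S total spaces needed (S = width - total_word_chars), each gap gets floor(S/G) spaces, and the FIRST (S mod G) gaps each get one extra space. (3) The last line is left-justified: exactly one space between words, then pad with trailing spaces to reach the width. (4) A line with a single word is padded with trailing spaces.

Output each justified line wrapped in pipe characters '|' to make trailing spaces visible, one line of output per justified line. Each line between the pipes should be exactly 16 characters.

Line 1: ['give', 'why', 'guitar'] (min_width=15, slack=1)
Line 2: ['code', 'dolphin'] (min_width=12, slack=4)
Line 3: ['content', 'fire'] (min_width=12, slack=4)
Line 4: ['fast', 'at', 'valley'] (min_width=14, slack=2)
Line 5: ['black', 'house'] (min_width=11, slack=5)
Line 6: ['display', 'open'] (min_width=12, slack=4)
Line 7: ['orange', 'from', 'sea'] (min_width=15, slack=1)
Line 8: ['island', 'vector'] (min_width=13, slack=3)
Line 9: ['structure'] (min_width=9, slack=7)

Answer: |give  why guitar|
|code     dolphin|
|content     fire|
|fast  at  valley|
|black      house|
|display     open|
|orange  from sea|
|island    vector|
|structure       |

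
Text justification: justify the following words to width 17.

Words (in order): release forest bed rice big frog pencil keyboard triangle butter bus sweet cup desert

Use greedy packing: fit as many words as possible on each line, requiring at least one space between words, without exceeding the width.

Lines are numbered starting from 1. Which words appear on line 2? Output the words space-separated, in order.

Answer: bed rice big frog

Derivation:
Line 1: ['release', 'forest'] (min_width=14, slack=3)
Line 2: ['bed', 'rice', 'big', 'frog'] (min_width=17, slack=0)
Line 3: ['pencil', 'keyboard'] (min_width=15, slack=2)
Line 4: ['triangle', 'butter'] (min_width=15, slack=2)
Line 5: ['bus', 'sweet', 'cup'] (min_width=13, slack=4)
Line 6: ['desert'] (min_width=6, slack=11)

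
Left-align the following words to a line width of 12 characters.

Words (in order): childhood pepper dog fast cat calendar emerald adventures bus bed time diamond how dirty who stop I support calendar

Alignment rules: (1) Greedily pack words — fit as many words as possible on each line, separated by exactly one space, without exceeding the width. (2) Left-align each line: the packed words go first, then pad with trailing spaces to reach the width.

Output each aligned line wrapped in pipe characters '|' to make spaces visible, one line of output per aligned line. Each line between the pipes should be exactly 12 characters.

Line 1: ['childhood'] (min_width=9, slack=3)
Line 2: ['pepper', 'dog'] (min_width=10, slack=2)
Line 3: ['fast', 'cat'] (min_width=8, slack=4)
Line 4: ['calendar'] (min_width=8, slack=4)
Line 5: ['emerald'] (min_width=7, slack=5)
Line 6: ['adventures'] (min_width=10, slack=2)
Line 7: ['bus', 'bed', 'time'] (min_width=12, slack=0)
Line 8: ['diamond', 'how'] (min_width=11, slack=1)
Line 9: ['dirty', 'who'] (min_width=9, slack=3)
Line 10: ['stop', 'I'] (min_width=6, slack=6)
Line 11: ['support'] (min_width=7, slack=5)
Line 12: ['calendar'] (min_width=8, slack=4)

Answer: |childhood   |
|pepper dog  |
|fast cat    |
|calendar    |
|emerald     |
|adventures  |
|bus bed time|
|diamond how |
|dirty who   |
|stop I      |
|support     |
|calendar    |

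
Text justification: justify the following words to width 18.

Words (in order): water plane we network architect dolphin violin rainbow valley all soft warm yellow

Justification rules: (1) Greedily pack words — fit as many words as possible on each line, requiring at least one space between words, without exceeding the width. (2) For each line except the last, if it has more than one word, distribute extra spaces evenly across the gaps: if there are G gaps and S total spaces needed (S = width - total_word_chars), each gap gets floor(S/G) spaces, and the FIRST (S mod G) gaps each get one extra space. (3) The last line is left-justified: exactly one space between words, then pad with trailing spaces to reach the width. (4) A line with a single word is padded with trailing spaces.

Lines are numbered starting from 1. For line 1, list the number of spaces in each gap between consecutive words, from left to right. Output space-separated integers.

Answer: 3 3

Derivation:
Line 1: ['water', 'plane', 'we'] (min_width=14, slack=4)
Line 2: ['network', 'architect'] (min_width=17, slack=1)
Line 3: ['dolphin', 'violin'] (min_width=14, slack=4)
Line 4: ['rainbow', 'valley', 'all'] (min_width=18, slack=0)
Line 5: ['soft', 'warm', 'yellow'] (min_width=16, slack=2)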